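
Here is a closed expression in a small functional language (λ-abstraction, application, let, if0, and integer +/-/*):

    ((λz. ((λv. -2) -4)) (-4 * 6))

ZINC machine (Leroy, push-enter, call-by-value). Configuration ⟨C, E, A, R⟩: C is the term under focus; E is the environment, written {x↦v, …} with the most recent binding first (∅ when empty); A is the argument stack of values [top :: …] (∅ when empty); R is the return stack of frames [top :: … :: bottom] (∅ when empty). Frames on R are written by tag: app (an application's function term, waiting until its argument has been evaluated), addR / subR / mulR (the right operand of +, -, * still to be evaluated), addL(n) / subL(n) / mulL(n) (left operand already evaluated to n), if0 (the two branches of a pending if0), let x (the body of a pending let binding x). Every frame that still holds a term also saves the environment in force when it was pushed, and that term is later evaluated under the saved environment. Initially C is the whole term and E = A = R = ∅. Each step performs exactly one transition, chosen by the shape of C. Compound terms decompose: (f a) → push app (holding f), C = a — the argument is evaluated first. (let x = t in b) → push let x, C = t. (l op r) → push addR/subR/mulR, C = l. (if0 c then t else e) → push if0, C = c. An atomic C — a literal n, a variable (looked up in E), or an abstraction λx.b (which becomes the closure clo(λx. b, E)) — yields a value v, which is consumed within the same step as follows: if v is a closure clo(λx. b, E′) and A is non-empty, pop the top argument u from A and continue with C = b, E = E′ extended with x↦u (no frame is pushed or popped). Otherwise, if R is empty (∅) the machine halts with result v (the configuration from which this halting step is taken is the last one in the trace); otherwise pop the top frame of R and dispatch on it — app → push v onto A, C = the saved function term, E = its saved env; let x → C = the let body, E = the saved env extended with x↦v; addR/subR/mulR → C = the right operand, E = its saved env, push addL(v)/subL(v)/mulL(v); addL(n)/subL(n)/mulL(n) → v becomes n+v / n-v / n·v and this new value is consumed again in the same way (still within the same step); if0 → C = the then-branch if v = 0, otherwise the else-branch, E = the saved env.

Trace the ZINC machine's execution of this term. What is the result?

Answer: -2

Derivation:
t=0: [C=((λz. ((λv. -2) -4)) (-4 * 6)) | E=∅ | A=∅ | R=∅]
t=1: [C=(-4 * 6) | E=∅ | A=∅ | R=[app]]
t=2: [C=-4 | E=∅ | A=∅ | R=[mulR :: app]]
t=3: [C=6 | E=∅ | A=∅ | R=[mulL(-4) :: app]]
t=4: [C=(λz. ((λv. -2) -4)) | E=∅ | A=[-24] | R=∅]
t=5: [C=((λv. -2) -4) | E={z↦-24} | A=∅ | R=∅]
t=6: [C=-4 | E={z↦-24} | A=∅ | R=[app]]
t=7: [C=(λv. -2) | E={z↦-24} | A=[-4] | R=∅]
t=8: [C=-2 | E={v↦-4, z↦-24} | A=∅ | R=∅]
→ final value -2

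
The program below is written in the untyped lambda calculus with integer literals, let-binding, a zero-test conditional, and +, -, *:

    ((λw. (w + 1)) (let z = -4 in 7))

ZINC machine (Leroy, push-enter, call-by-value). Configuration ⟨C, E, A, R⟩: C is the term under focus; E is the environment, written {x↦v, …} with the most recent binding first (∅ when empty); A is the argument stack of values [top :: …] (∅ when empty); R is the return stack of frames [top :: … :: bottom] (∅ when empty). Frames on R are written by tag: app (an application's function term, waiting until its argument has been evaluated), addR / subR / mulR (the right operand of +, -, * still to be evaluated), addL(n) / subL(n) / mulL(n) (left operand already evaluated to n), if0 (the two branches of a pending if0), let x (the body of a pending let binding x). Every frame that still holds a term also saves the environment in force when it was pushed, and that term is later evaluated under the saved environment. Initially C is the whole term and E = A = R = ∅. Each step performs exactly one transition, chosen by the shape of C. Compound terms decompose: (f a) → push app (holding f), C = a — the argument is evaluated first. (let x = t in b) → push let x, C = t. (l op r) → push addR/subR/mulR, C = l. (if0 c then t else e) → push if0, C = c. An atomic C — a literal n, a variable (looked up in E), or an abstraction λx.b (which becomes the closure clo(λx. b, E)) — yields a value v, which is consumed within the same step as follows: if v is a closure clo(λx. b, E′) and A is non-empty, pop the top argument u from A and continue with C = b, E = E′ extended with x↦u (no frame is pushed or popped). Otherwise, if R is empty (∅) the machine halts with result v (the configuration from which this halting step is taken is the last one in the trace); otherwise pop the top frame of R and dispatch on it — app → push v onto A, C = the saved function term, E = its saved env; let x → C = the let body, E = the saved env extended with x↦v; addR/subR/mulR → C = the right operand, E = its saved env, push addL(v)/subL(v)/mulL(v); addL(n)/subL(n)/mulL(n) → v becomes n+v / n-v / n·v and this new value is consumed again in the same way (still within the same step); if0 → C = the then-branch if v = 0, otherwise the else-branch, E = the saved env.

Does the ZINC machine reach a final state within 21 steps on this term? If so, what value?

t=0: ⟨C=((λw. (w + 1)) (let z = -4 in 7)); E=∅; A=∅; R=∅⟩
t=1: ⟨C=(let z = -4 in 7); E=∅; A=∅; R=[app]⟩
t=2: ⟨C=-4; E=∅; A=∅; R=[let z :: app]⟩
t=3: ⟨C=7; E={z↦-4}; A=∅; R=[app]⟩
t=4: ⟨C=(λw. (w + 1)); E=∅; A=[7]; R=∅⟩
t=5: ⟨C=(w + 1); E={w↦7}; A=∅; R=∅⟩
t=6: ⟨C=w; E={w↦7}; A=∅; R=[addR]⟩
t=7: ⟨C=1; E={w↦7}; A=∅; R=[addL(7)]⟩
→ final value 8

Answer: 8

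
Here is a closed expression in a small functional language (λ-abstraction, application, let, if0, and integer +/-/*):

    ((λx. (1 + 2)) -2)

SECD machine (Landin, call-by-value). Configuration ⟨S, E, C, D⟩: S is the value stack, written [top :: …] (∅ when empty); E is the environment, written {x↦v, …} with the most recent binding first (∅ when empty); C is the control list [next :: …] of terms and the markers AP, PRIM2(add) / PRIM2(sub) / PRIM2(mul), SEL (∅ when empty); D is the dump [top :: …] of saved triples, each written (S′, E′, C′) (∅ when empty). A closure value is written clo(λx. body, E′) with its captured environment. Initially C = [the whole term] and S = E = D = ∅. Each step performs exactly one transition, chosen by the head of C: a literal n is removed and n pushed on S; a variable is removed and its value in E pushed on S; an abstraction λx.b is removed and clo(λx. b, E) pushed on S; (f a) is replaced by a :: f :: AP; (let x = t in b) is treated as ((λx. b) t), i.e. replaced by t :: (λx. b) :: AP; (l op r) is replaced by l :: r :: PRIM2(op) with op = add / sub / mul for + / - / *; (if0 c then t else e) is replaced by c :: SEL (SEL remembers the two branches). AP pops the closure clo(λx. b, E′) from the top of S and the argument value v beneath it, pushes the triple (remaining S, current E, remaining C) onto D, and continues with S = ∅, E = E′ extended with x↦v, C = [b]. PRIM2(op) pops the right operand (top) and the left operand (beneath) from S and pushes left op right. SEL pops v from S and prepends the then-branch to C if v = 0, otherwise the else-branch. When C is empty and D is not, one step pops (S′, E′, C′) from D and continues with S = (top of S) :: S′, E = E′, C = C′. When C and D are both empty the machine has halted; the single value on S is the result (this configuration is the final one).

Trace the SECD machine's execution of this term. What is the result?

[0] [S=∅ | E=∅ | C=[((λx. (1 + 2)) -2)] | D=∅]
[1] [S=∅ | E=∅ | C=[-2 :: (λx. (1 + 2)) :: AP] | D=∅]
[2] [S=[-2] | E=∅ | C=[(λx. (1 + 2)) :: AP] | D=∅]
[3] [S=[clo(λx. (1 + 2), ∅) :: -2] | E=∅ | C=[AP] | D=∅]
[4] [S=∅ | E={x↦-2} | C=[(1 + 2)] | D=[(∅, ∅, ∅)]]
[5] [S=∅ | E={x↦-2} | C=[1 :: 2 :: PRIM2(add)] | D=[(∅, ∅, ∅)]]
[6] [S=[1] | E={x↦-2} | C=[2 :: PRIM2(add)] | D=[(∅, ∅, ∅)]]
[7] [S=[2 :: 1] | E={x↦-2} | C=[PRIM2(add)] | D=[(∅, ∅, ∅)]]
[8] [S=[3] | E={x↦-2} | C=∅ | D=[(∅, ∅, ∅)]]
[9] [S=[3] | E=∅ | C=∅ | D=∅]
→ final value 3

Answer: 3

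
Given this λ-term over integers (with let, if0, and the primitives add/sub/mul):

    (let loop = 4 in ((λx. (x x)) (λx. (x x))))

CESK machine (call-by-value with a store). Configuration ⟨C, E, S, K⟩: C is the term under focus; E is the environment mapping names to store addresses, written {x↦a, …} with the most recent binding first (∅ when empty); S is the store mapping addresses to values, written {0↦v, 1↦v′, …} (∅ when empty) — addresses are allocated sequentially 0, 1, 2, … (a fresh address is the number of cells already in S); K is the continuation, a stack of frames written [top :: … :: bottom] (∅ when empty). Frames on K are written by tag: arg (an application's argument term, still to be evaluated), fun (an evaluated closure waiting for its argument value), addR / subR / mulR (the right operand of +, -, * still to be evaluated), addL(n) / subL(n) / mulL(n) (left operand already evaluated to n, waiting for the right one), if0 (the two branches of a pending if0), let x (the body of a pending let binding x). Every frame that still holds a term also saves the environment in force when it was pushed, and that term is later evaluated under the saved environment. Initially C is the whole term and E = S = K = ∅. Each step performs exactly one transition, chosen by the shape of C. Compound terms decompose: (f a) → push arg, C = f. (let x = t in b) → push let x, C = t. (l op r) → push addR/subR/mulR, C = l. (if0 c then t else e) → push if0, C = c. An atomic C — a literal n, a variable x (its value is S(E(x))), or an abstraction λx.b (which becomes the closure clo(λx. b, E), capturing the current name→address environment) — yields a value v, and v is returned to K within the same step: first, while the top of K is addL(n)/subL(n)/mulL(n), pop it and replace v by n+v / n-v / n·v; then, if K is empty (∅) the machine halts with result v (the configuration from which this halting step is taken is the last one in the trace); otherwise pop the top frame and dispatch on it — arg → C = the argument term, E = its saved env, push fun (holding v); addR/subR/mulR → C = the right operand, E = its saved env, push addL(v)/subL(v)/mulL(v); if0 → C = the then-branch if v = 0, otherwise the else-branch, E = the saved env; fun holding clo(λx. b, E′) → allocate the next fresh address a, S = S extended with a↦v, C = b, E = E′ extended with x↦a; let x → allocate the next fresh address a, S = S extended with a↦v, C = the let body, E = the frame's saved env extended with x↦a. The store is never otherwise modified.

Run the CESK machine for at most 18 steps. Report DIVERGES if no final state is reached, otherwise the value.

Answer: DIVERGES (no final state within 18 steps)

Machine steps:
step 0: [C=(let loop = 4 in ((λx. (x x)) (λx. (x x)))) | E=∅ | S=∅ | K=∅]
step 1: [C=4 | E=∅ | S=∅ | K=[let loop]]
step 2: [C=((λx. (x x)) (λx. (x x))) | E={loop↦0} | S={0↦4} | K=∅]
step 3: [C=(λx. (x x)) | E={loop↦0} | S={0↦4} | K=[arg]]
step 4: [C=(λx. (x x)) | E={loop↦0} | S={0↦4} | K=[fun]]
step 5: [C=(x x) | E={x↦1, loop↦0} | S={0↦4, 1↦clo(λx. (x x), {loop↦0})} | K=∅]
step 6: [C=x | E={x↦1, loop↦0} | S={0↦4, 1↦clo(λx. (x x), {loop↦0})} | K=[arg]]
step 7: [C=x | E={x↦1, loop↦0} | S={0↦4, 1↦clo(λx. (x x), {loop↦0})} | K=[fun]]
step 8: [C=(x x) | E={x↦2, loop↦0} | S={0↦4, 1↦clo(λx. (x x), {loop↦0}), 2↦clo(λx. (x x), {loop↦0})} | K=∅]
step 9: [C=x | E={x↦2, loop↦0} | S={0↦4, 1↦clo(λx. (x x), {loop↦0}), 2↦clo(λx. (x x), {loop↦0})} | K=[arg]]
step 10: [C=x | E={x↦2, loop↦0} | S={0↦4, 1↦clo(λx. (x x), {loop↦0}), 2↦clo(λx. (x x), {loop↦0})} | K=[fun]]
step 11: [C=(x x) | E={x↦3, loop↦0} | S={0↦4, 1↦clo(λx. (x x), {loop↦0}), 2↦clo(λx. (x x), {loop↦0}), 3↦clo(λx. (x x), {loop↦0})} | K=∅]
step 12: [C=x | E={x↦3, loop↦0} | S={0↦4, 1↦clo(λx. (x x), {loop↦0}), 2↦clo(λx. (x x), {loop↦0}), 3↦clo(λx. (x x), {loop↦0})} | K=[arg]]
step 13: [C=x | E={x↦3, loop↦0} | S={0↦4, 1↦clo(λx. (x x), {loop↦0}), 2↦clo(λx. (x x), {loop↦0}), 3↦clo(λx. (x x), {loop↦0})} | K=[fun]]
step 14: [C=(x x) | E={x↦4, loop↦0} | S={0↦4, 1↦clo(λx. (x x), {loop↦0}), 2↦clo(λx. (x x), {loop↦0}), 3↦clo(λx. (x x), {loop↦0}), 4↦clo(λx. (x x), {loop↦0})} | K=∅]
step 15: [C=x | E={x↦4, loop↦0} | S={0↦4, 1↦clo(λx. (x x), {loop↦0}), 2↦clo(λx. (x x), {loop↦0}), 3↦clo(λx. (x x), {loop↦0}), 4↦clo(λx. (x x), {loop↦0})} | K=[arg]]
step 16: [C=x | E={x↦4, loop↦0} | S={0↦4, 1↦clo(λx. (x x), {loop↦0}), 2↦clo(λx. (x x), {loop↦0}), 3↦clo(λx. (x x), {loop↦0}), 4↦clo(λx. (x x), {loop↦0})} | K=[fun]]
step 17: [C=(x x) | E={x↦5, loop↦0} | S={0↦4, 1↦clo(λx. (x x), {loop↦0}), 2↦clo(λx. (x x), {loop↦0}), 3↦clo(λx. (x x), {loop↦0}), 4↦clo(λx. (x x), {loop↦0}), 5↦clo(λx. (x x), {loop↦0})} | K=∅]
step 18: [C=x | E={x↦5, loop↦0} | S={0↦4, 1↦clo(λx. (x x), {loop↦0}), 2↦clo(λx. (x x), {loop↦0}), 3↦clo(λx. (x x), {loop↦0}), 4↦clo(λx. (x x), {loop↦0}), 5↦clo(λx. (x x), {loop↦0})} | K=[arg]]
→ 18 transitions taken and the configuration is still not final: no result within 18 steps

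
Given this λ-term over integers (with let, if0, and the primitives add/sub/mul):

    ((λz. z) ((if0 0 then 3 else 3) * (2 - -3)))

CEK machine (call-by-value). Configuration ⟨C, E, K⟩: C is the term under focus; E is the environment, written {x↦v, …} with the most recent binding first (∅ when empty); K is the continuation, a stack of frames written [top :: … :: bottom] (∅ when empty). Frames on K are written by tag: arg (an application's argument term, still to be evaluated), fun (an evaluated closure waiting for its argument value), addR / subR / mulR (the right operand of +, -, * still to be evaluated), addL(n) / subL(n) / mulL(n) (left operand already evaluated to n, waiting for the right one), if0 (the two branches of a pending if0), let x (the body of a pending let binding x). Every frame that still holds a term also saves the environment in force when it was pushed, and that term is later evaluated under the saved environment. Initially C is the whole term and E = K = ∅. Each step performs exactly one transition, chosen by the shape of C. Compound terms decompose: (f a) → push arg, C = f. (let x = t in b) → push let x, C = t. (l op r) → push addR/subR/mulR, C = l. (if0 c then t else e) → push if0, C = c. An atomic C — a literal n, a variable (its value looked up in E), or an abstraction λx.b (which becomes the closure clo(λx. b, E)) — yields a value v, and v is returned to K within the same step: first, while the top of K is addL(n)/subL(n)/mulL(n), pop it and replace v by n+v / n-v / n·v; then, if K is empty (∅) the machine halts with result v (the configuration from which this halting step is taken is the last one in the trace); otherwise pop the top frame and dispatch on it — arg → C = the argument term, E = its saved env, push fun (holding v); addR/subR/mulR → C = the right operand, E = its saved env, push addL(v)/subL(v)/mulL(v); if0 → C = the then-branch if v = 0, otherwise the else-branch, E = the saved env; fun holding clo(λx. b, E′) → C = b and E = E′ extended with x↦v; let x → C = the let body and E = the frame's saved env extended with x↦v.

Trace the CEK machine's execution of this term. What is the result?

[0] ⟨C=((λz. z) ((if0 0 then 3 else 3) * (2 - -3))); E=∅; K=∅⟩
[1] ⟨C=(λz. z); E=∅; K=[arg]⟩
[2] ⟨C=((if0 0 then 3 else 3) * (2 - -3)); E=∅; K=[fun]⟩
[3] ⟨C=(if0 0 then 3 else 3); E=∅; K=[mulR :: fun]⟩
[4] ⟨C=0; E=∅; K=[if0 :: mulR :: fun]⟩
[5] ⟨C=3; E=∅; K=[mulR :: fun]⟩
[6] ⟨C=(2 - -3); E=∅; K=[mulL(3) :: fun]⟩
[7] ⟨C=2; E=∅; K=[subR :: mulL(3) :: fun]⟩
[8] ⟨C=-3; E=∅; K=[subL(2) :: mulL(3) :: fun]⟩
[9] ⟨C=z; E={z↦15}; K=∅⟩
→ final value 15

Answer: 15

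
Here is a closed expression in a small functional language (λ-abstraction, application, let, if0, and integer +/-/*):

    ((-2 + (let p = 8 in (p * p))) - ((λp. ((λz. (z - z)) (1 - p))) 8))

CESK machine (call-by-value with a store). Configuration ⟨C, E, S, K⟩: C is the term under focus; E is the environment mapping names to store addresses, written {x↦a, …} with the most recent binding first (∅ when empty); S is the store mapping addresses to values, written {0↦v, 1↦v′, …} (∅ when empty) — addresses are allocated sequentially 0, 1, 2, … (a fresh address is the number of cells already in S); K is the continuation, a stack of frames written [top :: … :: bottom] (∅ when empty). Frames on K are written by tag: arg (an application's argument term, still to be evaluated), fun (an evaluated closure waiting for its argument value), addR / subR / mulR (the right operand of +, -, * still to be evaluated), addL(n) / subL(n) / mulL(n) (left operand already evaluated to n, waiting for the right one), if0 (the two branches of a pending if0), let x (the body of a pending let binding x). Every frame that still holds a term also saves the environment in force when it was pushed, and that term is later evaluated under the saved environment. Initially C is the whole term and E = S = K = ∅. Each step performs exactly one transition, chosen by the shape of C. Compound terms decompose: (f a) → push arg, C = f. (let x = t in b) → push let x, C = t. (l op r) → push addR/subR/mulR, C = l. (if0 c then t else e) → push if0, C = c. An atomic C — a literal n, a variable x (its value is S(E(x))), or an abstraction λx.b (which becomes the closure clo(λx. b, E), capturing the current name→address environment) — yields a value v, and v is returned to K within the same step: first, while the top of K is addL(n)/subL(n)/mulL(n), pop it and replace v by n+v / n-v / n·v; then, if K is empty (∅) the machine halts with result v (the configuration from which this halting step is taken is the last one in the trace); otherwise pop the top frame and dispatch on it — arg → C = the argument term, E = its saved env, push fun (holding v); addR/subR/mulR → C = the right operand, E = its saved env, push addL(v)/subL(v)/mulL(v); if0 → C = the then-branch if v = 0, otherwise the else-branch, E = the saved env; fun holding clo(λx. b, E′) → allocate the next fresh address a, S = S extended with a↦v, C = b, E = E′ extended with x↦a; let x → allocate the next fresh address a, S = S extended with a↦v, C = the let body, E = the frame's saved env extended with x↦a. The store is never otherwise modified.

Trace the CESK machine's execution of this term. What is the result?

[0] <C=((-2 + (let p = 8 in (p * p))) - ((λp. ((λz. (z - z)) (1 - p))) 8)), E=∅, S=∅, K=∅>
[1] <C=(-2 + (let p = 8 in (p * p))), E=∅, S=∅, K=[subR]>
[2] <C=-2, E=∅, S=∅, K=[addR :: subR]>
[3] <C=(let p = 8 in (p * p)), E=∅, S=∅, K=[addL(-2) :: subR]>
[4] <C=8, E=∅, S=∅, K=[let p :: addL(-2) :: subR]>
[5] <C=(p * p), E={p↦0}, S={0↦8}, K=[addL(-2) :: subR]>
[6] <C=p, E={p↦0}, S={0↦8}, K=[mulR :: addL(-2) :: subR]>
[7] <C=p, E={p↦0}, S={0↦8}, K=[mulL(8) :: addL(-2) :: subR]>
[8] <C=((λp. ((λz. (z - z)) (1 - p))) 8), E=∅, S={0↦8}, K=[subL(62)]>
[9] <C=(λp. ((λz. (z - z)) (1 - p))), E=∅, S={0↦8}, K=[arg :: subL(62)]>
[10] <C=8, E=∅, S={0↦8}, K=[fun :: subL(62)]>
[11] <C=((λz. (z - z)) (1 - p)), E={p↦1}, S={0↦8, 1↦8}, K=[subL(62)]>
[12] <C=(λz. (z - z)), E={p↦1}, S={0↦8, 1↦8}, K=[arg :: subL(62)]>
[13] <C=(1 - p), E={p↦1}, S={0↦8, 1↦8}, K=[fun :: subL(62)]>
[14] <C=1, E={p↦1}, S={0↦8, 1↦8}, K=[subR :: fun :: subL(62)]>
[15] <C=p, E={p↦1}, S={0↦8, 1↦8}, K=[subL(1) :: fun :: subL(62)]>
[16] <C=(z - z), E={z↦2, p↦1}, S={0↦8, 1↦8, 2↦-7}, K=[subL(62)]>
[17] <C=z, E={z↦2, p↦1}, S={0↦8, 1↦8, 2↦-7}, K=[subR :: subL(62)]>
[18] <C=z, E={z↦2, p↦1}, S={0↦8, 1↦8, 2↦-7}, K=[subL(-7) :: subL(62)]>
→ final value 62

Answer: 62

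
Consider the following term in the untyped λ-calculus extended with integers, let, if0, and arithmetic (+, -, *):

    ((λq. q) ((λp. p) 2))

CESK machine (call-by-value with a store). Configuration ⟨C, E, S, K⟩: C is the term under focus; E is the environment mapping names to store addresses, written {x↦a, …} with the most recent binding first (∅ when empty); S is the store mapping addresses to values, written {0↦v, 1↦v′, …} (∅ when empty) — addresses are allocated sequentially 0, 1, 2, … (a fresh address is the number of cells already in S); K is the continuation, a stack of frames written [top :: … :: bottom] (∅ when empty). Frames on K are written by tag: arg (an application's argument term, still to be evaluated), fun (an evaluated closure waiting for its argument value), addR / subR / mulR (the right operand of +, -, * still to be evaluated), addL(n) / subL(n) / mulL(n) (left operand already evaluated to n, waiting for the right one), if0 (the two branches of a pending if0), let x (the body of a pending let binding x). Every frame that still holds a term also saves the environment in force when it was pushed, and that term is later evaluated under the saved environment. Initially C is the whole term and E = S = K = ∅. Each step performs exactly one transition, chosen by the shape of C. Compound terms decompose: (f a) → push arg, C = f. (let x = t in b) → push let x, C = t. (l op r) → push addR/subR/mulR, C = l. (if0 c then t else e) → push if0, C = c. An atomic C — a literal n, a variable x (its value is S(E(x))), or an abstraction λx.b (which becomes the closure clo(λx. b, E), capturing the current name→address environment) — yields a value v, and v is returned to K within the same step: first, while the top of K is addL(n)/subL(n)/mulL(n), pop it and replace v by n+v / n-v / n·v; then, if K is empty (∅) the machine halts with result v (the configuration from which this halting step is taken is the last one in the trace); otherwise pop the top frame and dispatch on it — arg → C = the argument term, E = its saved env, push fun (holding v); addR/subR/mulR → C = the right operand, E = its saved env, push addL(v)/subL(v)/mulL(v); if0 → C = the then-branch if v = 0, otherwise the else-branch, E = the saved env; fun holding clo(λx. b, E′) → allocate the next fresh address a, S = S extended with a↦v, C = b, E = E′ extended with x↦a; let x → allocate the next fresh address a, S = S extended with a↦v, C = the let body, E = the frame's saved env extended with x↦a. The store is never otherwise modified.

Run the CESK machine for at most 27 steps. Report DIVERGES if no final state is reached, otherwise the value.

Answer: 2

Execution trace:
step 0: ⟨C=((λq. q) ((λp. p) 2)); E=∅; S=∅; K=∅⟩
step 1: ⟨C=(λq. q); E=∅; S=∅; K=[arg]⟩
step 2: ⟨C=((λp. p) 2); E=∅; S=∅; K=[fun]⟩
step 3: ⟨C=(λp. p); E=∅; S=∅; K=[arg :: fun]⟩
step 4: ⟨C=2; E=∅; S=∅; K=[fun :: fun]⟩
step 5: ⟨C=p; E={p↦0}; S={0↦2}; K=[fun]⟩
step 6: ⟨C=q; E={q↦1}; S={0↦2, 1↦2}; K=∅⟩
→ final value 2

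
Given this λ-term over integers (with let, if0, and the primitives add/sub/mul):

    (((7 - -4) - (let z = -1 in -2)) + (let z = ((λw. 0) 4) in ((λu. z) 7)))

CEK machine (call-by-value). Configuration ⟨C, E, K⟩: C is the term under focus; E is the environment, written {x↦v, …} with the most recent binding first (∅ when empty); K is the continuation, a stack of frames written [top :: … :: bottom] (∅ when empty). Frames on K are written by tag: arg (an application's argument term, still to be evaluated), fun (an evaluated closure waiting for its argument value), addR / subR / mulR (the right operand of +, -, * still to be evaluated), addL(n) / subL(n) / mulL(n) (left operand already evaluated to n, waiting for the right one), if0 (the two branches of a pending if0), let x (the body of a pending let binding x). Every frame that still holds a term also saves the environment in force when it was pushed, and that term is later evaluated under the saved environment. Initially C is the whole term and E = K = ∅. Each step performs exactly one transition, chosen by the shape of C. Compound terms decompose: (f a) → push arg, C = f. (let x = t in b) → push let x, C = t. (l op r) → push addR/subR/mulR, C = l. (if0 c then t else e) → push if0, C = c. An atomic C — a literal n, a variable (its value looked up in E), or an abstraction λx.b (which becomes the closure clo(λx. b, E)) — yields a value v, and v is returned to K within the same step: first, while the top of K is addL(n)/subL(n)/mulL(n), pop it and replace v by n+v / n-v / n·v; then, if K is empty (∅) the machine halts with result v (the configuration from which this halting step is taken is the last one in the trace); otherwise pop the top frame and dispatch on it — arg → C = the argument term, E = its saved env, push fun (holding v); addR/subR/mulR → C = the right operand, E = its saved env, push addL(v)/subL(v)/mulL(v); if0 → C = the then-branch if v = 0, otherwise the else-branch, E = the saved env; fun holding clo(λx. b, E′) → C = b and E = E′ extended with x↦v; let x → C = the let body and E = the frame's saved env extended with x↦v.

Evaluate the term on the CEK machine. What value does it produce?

Answer: 13

Machine steps:
0. [C=(((7 - -4) - (let z = -1 in -2)) + (let z = ((λw. 0) 4) in ((λu. z) 7))) | E=∅ | K=∅]
1. [C=((7 - -4) - (let z = -1 in -2)) | E=∅ | K=[addR]]
2. [C=(7 - -4) | E=∅ | K=[subR :: addR]]
3. [C=7 | E=∅ | K=[subR :: subR :: addR]]
4. [C=-4 | E=∅ | K=[subL(7) :: subR :: addR]]
5. [C=(let z = -1 in -2) | E=∅ | K=[subL(11) :: addR]]
6. [C=-1 | E=∅ | K=[let z :: subL(11) :: addR]]
7. [C=-2 | E={z↦-1} | K=[subL(11) :: addR]]
8. [C=(let z = ((λw. 0) 4) in ((λu. z) 7)) | E=∅ | K=[addL(13)]]
9. [C=((λw. 0) 4) | E=∅ | K=[let z :: addL(13)]]
10. [C=(λw. 0) | E=∅ | K=[arg :: let z :: addL(13)]]
11. [C=4 | E=∅ | K=[fun :: let z :: addL(13)]]
12. [C=0 | E={w↦4} | K=[let z :: addL(13)]]
13. [C=((λu. z) 7) | E={z↦0} | K=[addL(13)]]
14. [C=(λu. z) | E={z↦0} | K=[arg :: addL(13)]]
15. [C=7 | E={z↦0} | K=[fun :: addL(13)]]
16. [C=z | E={u↦7, z↦0} | K=[addL(13)]]
→ final value 13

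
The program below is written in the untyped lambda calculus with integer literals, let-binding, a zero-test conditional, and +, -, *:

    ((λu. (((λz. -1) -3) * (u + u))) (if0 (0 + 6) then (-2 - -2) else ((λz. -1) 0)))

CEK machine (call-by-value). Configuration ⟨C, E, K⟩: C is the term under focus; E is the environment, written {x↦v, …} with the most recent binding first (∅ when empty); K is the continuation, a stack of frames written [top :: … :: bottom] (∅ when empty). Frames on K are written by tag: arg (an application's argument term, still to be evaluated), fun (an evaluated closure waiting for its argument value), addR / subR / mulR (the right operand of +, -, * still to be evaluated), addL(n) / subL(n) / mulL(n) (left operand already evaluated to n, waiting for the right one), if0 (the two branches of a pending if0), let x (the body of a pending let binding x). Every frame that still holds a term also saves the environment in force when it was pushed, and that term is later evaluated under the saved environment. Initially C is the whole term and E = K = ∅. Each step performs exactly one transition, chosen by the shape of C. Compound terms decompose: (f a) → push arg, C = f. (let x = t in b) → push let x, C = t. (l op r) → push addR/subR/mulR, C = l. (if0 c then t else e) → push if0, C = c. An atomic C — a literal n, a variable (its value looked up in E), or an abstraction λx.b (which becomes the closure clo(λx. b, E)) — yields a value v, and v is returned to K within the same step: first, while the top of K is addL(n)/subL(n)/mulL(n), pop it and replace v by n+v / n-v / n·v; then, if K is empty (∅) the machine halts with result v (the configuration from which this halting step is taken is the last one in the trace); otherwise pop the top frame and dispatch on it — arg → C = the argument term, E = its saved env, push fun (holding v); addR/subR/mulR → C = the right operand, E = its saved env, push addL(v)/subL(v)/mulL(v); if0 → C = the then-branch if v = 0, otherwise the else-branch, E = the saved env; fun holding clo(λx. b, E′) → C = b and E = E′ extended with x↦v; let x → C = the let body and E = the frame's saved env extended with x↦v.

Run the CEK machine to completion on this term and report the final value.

step 0: ⟨C=((λu. (((λz. -1) -3) * (u + u))) (if0 (0 + 6) then (-2 - -2) else ((λz. -1) 0))); E=∅; K=∅⟩
step 1: ⟨C=(λu. (((λz. -1) -3) * (u + u))); E=∅; K=[arg]⟩
step 2: ⟨C=(if0 (0 + 6) then (-2 - -2) else ((λz. -1) 0)); E=∅; K=[fun]⟩
step 3: ⟨C=(0 + 6); E=∅; K=[if0 :: fun]⟩
step 4: ⟨C=0; E=∅; K=[addR :: if0 :: fun]⟩
step 5: ⟨C=6; E=∅; K=[addL(0) :: if0 :: fun]⟩
step 6: ⟨C=((λz. -1) 0); E=∅; K=[fun]⟩
step 7: ⟨C=(λz. -1); E=∅; K=[arg :: fun]⟩
step 8: ⟨C=0; E=∅; K=[fun :: fun]⟩
step 9: ⟨C=-1; E={z↦0}; K=[fun]⟩
step 10: ⟨C=(((λz. -1) -3) * (u + u)); E={u↦-1}; K=∅⟩
step 11: ⟨C=((λz. -1) -3); E={u↦-1}; K=[mulR]⟩
step 12: ⟨C=(λz. -1); E={u↦-1}; K=[arg :: mulR]⟩
step 13: ⟨C=-3; E={u↦-1}; K=[fun :: mulR]⟩
step 14: ⟨C=-1; E={z↦-3, u↦-1}; K=[mulR]⟩
step 15: ⟨C=(u + u); E={u↦-1}; K=[mulL(-1)]⟩
step 16: ⟨C=u; E={u↦-1}; K=[addR :: mulL(-1)]⟩
step 17: ⟨C=u; E={u↦-1}; K=[addL(-1) :: mulL(-1)]⟩
→ final value 2

Answer: 2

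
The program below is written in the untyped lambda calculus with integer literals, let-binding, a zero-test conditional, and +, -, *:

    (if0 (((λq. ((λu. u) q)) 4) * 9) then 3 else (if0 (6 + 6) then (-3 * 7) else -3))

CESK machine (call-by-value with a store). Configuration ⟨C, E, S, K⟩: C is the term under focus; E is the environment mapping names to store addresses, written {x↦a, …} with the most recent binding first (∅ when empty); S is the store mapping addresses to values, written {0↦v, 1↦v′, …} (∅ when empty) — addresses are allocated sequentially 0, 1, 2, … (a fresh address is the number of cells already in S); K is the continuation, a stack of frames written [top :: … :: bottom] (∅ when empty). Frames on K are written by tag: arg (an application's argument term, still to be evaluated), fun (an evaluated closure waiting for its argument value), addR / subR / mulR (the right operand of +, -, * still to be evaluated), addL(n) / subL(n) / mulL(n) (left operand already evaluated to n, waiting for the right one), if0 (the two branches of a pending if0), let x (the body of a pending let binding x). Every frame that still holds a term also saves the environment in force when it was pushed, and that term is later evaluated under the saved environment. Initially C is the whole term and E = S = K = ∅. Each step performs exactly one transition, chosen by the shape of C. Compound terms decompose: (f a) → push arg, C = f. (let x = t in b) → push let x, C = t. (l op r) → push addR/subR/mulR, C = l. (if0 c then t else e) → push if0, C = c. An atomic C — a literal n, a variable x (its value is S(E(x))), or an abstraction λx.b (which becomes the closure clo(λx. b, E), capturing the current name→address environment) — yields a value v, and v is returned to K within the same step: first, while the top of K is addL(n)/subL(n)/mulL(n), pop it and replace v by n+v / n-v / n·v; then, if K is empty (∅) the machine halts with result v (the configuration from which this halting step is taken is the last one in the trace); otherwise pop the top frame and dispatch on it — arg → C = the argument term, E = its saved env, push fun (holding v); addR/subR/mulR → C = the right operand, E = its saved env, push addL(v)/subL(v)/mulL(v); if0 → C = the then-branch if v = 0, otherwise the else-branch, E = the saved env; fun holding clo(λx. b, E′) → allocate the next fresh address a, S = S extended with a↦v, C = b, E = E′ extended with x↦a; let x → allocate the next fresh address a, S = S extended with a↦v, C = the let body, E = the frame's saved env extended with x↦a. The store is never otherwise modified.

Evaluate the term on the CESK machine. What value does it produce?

t=0: ⟨C=(if0 (((λq. ((λu. u) q)) 4) * 9) then 3 else (if0 (6 + 6) then (-3 * 7) else -3)); E=∅; S=∅; K=∅⟩
t=1: ⟨C=(((λq. ((λu. u) q)) 4) * 9); E=∅; S=∅; K=[if0]⟩
t=2: ⟨C=((λq. ((λu. u) q)) 4); E=∅; S=∅; K=[mulR :: if0]⟩
t=3: ⟨C=(λq. ((λu. u) q)); E=∅; S=∅; K=[arg :: mulR :: if0]⟩
t=4: ⟨C=4; E=∅; S=∅; K=[fun :: mulR :: if0]⟩
t=5: ⟨C=((λu. u) q); E={q↦0}; S={0↦4}; K=[mulR :: if0]⟩
t=6: ⟨C=(λu. u); E={q↦0}; S={0↦4}; K=[arg :: mulR :: if0]⟩
t=7: ⟨C=q; E={q↦0}; S={0↦4}; K=[fun :: mulR :: if0]⟩
t=8: ⟨C=u; E={u↦1, q↦0}; S={0↦4, 1↦4}; K=[mulR :: if0]⟩
t=9: ⟨C=9; E=∅; S={0↦4, 1↦4}; K=[mulL(4) :: if0]⟩
t=10: ⟨C=(if0 (6 + 6) then (-3 * 7) else -3); E=∅; S={0↦4, 1↦4}; K=∅⟩
t=11: ⟨C=(6 + 6); E=∅; S={0↦4, 1↦4}; K=[if0]⟩
t=12: ⟨C=6; E=∅; S={0↦4, 1↦4}; K=[addR :: if0]⟩
t=13: ⟨C=6; E=∅; S={0↦4, 1↦4}; K=[addL(6) :: if0]⟩
t=14: ⟨C=-3; E=∅; S={0↦4, 1↦4}; K=∅⟩
→ final value -3

Answer: -3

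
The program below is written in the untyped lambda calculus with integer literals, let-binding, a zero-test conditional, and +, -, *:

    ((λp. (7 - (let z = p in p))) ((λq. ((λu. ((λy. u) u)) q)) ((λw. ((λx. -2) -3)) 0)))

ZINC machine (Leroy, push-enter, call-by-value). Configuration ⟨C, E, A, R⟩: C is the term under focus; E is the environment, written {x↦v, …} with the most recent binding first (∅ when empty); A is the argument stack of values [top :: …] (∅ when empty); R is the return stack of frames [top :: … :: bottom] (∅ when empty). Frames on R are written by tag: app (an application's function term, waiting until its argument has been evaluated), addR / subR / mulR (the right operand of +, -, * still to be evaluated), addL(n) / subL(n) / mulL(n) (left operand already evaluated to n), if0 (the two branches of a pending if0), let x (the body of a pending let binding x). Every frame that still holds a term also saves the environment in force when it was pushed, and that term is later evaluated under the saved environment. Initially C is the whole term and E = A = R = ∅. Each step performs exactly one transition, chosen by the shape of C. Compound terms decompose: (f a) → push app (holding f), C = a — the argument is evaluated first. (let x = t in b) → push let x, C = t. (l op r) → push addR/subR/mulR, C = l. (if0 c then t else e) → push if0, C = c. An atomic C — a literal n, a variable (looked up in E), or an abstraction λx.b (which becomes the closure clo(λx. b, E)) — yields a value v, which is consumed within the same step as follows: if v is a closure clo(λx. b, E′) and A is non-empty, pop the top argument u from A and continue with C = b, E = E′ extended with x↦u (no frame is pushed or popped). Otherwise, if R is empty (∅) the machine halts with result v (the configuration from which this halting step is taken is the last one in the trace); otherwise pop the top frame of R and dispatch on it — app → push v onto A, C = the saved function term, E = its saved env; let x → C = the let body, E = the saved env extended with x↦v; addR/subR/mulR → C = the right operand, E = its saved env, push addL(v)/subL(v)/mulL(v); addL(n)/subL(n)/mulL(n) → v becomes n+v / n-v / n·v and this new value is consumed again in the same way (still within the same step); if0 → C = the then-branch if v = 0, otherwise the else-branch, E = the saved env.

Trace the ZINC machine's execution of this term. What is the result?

Answer: 9

Derivation:
0. [C=((λp. (7 - (let z = p in p))) ((λq. ((λu. ((λy. u) u)) q)) ((λw. ((λx. -2) -3)) 0))) | E=∅ | A=∅ | R=∅]
1. [C=((λq. ((λu. ((λy. u) u)) q)) ((λw. ((λx. -2) -3)) 0)) | E=∅ | A=∅ | R=[app]]
2. [C=((λw. ((λx. -2) -3)) 0) | E=∅ | A=∅ | R=[app :: app]]
3. [C=0 | E=∅ | A=∅ | R=[app :: app :: app]]
4. [C=(λw. ((λx. -2) -3)) | E=∅ | A=[0] | R=[app :: app]]
5. [C=((λx. -2) -3) | E={w↦0} | A=∅ | R=[app :: app]]
6. [C=-3 | E={w↦0} | A=∅ | R=[app :: app :: app]]
7. [C=(λx. -2) | E={w↦0} | A=[-3] | R=[app :: app]]
8. [C=-2 | E={x↦-3, w↦0} | A=∅ | R=[app :: app]]
9. [C=(λq. ((λu. ((λy. u) u)) q)) | E=∅ | A=[-2] | R=[app]]
10. [C=((λu. ((λy. u) u)) q) | E={q↦-2} | A=∅ | R=[app]]
11. [C=q | E={q↦-2} | A=∅ | R=[app :: app]]
12. [C=(λu. ((λy. u) u)) | E={q↦-2} | A=[-2] | R=[app]]
13. [C=((λy. u) u) | E={u↦-2, q↦-2} | A=∅ | R=[app]]
14. [C=u | E={u↦-2, q↦-2} | A=∅ | R=[app :: app]]
15. [C=(λy. u) | E={u↦-2, q↦-2} | A=[-2] | R=[app]]
16. [C=u | E={y↦-2, u↦-2, q↦-2} | A=∅ | R=[app]]
17. [C=(λp. (7 - (let z = p in p))) | E=∅ | A=[-2] | R=∅]
18. [C=(7 - (let z = p in p)) | E={p↦-2} | A=∅ | R=∅]
19. [C=7 | E={p↦-2} | A=∅ | R=[subR]]
20. [C=(let z = p in p) | E={p↦-2} | A=∅ | R=[subL(7)]]
21. [C=p | E={p↦-2} | A=∅ | R=[let z :: subL(7)]]
22. [C=p | E={z↦-2, p↦-2} | A=∅ | R=[subL(7)]]
→ final value 9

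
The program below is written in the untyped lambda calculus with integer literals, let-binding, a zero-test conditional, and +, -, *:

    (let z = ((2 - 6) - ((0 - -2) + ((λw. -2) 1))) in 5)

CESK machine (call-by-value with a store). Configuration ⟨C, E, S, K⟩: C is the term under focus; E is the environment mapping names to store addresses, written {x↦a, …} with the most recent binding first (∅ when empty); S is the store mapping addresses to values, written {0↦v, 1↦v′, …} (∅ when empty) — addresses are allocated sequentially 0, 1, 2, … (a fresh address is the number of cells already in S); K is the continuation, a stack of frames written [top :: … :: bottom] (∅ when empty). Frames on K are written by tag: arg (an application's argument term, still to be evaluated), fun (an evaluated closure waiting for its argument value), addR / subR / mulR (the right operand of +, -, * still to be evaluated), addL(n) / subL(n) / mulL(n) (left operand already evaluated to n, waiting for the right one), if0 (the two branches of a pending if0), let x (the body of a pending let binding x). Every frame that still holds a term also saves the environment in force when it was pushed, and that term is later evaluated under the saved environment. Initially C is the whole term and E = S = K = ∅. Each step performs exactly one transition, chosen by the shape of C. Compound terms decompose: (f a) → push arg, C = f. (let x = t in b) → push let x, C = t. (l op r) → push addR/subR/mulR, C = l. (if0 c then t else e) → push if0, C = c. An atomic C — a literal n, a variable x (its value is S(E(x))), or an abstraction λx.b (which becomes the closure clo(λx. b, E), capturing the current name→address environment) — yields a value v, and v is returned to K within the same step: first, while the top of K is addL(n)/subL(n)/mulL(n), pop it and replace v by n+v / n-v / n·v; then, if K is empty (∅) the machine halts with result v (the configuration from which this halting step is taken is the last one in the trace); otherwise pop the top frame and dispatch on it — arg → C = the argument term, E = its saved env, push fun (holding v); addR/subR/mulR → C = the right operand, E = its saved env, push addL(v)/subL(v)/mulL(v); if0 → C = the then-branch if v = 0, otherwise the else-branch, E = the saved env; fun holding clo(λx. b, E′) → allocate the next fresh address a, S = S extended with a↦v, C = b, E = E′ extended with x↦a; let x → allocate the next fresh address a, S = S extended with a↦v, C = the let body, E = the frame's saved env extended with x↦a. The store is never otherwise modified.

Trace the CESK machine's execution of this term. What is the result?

[0] <C=(let z = ((2 - 6) - ((0 - -2) + ((λw. -2) 1))) in 5), E=∅, S=∅, K=∅>
[1] <C=((2 - 6) - ((0 - -2) + ((λw. -2) 1))), E=∅, S=∅, K=[let z]>
[2] <C=(2 - 6), E=∅, S=∅, K=[subR :: let z]>
[3] <C=2, E=∅, S=∅, K=[subR :: subR :: let z]>
[4] <C=6, E=∅, S=∅, K=[subL(2) :: subR :: let z]>
[5] <C=((0 - -2) + ((λw. -2) 1)), E=∅, S=∅, K=[subL(-4) :: let z]>
[6] <C=(0 - -2), E=∅, S=∅, K=[addR :: subL(-4) :: let z]>
[7] <C=0, E=∅, S=∅, K=[subR :: addR :: subL(-4) :: let z]>
[8] <C=-2, E=∅, S=∅, K=[subL(0) :: addR :: subL(-4) :: let z]>
[9] <C=((λw. -2) 1), E=∅, S=∅, K=[addL(2) :: subL(-4) :: let z]>
[10] <C=(λw. -2), E=∅, S=∅, K=[arg :: addL(2) :: subL(-4) :: let z]>
[11] <C=1, E=∅, S=∅, K=[fun :: addL(2) :: subL(-4) :: let z]>
[12] <C=-2, E={w↦0}, S={0↦1}, K=[addL(2) :: subL(-4) :: let z]>
[13] <C=5, E={z↦1}, S={0↦1, 1↦-4}, K=∅>
→ final value 5

Answer: 5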